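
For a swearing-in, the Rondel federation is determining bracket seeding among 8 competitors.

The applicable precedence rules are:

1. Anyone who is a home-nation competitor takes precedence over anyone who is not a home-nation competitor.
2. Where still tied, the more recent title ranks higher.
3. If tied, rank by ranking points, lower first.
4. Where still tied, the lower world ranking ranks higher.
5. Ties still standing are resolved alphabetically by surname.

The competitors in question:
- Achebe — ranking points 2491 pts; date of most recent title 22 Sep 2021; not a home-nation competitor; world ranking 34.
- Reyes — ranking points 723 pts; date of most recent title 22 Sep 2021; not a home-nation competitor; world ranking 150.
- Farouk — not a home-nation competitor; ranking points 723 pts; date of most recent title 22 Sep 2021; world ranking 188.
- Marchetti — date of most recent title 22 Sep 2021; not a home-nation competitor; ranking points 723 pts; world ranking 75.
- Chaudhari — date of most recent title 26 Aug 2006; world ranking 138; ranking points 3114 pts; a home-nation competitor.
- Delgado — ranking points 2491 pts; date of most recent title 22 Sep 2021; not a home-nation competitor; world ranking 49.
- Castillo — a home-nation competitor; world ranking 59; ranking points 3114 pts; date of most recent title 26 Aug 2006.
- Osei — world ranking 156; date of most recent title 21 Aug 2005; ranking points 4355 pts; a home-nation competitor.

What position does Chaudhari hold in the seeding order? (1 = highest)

By the first rule: Castillo, Chaudhari and Osei (each a home-nation competitor); then Marchetti, Reyes, Farouk, Achebe and Delgado (each not a home-nation competitor).
Among Castillo, Chaudhari and Osei, by date of most recent title (later first): Castillo and Chaudhari (26 Aug 2006) before Osei (21 Aug 2005).
Castillo and Chaudhari both have ranking points 3114 pts, so the next rule applies.
Among Castillo and Chaudhari, by world ranking (lower first): Castillo (59) before Chaudhari (138).
Marchetti, Reyes, Farouk, Achebe and Delgado all have date of most recent title 22 Sep 2021, so the next rule applies.
Among Marchetti, Reyes, Farouk, Achebe and Delgado, by ranking points (lower first): Marchetti, Reyes and Farouk (723 pts) before Achebe and Delgado (2491 pts).
Among Marchetti, Reyes and Farouk, by world ranking (lower first): Marchetti (75) before Reyes (150) before Farouk (188).
Among Achebe and Delgado, by world ranking (lower first): Achebe (34) before Delgado (49).
Order: Castillo, Chaudhari, Osei, Marchetti, Reyes, Farouk, Achebe, Delgado. So position 2.

2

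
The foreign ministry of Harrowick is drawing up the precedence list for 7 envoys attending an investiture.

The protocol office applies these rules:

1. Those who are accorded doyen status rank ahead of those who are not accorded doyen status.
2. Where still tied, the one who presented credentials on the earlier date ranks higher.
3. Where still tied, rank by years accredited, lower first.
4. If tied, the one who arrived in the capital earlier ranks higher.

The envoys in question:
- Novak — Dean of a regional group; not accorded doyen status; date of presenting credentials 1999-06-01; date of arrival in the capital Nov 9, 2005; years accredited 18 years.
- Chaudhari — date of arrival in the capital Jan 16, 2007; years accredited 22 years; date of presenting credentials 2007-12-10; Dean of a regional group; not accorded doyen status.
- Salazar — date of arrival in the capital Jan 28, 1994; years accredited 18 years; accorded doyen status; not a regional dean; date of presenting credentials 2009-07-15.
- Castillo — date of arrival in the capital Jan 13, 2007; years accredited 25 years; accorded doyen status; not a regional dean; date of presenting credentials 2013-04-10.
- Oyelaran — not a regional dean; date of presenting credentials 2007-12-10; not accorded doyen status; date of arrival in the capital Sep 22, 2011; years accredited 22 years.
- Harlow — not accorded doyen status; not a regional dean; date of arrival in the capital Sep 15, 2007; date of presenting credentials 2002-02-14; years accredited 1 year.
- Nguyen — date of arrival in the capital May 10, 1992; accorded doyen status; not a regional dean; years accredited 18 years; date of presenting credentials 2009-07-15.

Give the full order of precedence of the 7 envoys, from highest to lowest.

Nguyen, Salazar, Castillo, Novak, Harlow, Chaudhari, Oyelaran

By the first rule: Nguyen, Salazar and Castillo (each accorded doyen status); then Novak, Harlow, Chaudhari and Oyelaran (each not accorded doyen status).
Among Nguyen, Salazar and Castillo, by date of presenting credentials (earlier first): Nguyen and Salazar (2009-07-15) before Castillo (2013-04-10).
Nguyen and Salazar both have years accredited 18 years, so the next rule applies.
Among Nguyen and Salazar, by date of arrival in the capital (earlier first): Nguyen (May 10, 1992) before Salazar (Jan 28, 1994).
Among Novak, Harlow, Chaudhari and Oyelaran, by date of presenting credentials (earlier first): Novak (1999-06-01) before Harlow (2002-02-14) before Chaudhari and Oyelaran (2007-12-10).
Chaudhari and Oyelaran both have years accredited 22 years, so the next rule applies.
Among Chaudhari and Oyelaran, by date of arrival in the capital (earlier first): Chaudhari (Jan 16, 2007) before Oyelaran (Sep 22, 2011).
Full order: Nguyen, Salazar, Castillo, Novak, Harlow, Chaudhari, Oyelaran.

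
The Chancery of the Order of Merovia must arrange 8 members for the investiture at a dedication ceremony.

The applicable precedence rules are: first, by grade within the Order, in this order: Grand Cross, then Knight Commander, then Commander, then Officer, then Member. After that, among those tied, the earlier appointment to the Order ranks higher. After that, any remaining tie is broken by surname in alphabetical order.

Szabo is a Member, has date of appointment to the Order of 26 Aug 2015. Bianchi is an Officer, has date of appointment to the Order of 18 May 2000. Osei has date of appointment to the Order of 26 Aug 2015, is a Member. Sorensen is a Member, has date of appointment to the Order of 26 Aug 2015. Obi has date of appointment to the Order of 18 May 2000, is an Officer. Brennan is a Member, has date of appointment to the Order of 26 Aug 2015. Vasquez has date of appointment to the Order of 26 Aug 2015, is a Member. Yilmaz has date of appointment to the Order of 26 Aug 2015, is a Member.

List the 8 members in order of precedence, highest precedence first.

By grade within the Order: Bianchi and Obi (Officer); then Brennan, Osei, Sorensen, Szabo, Vasquez and Yilmaz (Member).
Bianchi and Obi both have date of appointment to the Order 18 May 2000, so the next rule applies.
Among Bianchi and Obi, alphabetically by surname: Bianchi before Obi.
Brennan, Osei, Sorensen, Szabo, Vasquez and Yilmaz all have date of appointment to the Order 26 Aug 2015, so the next rule applies.
Among Brennan, Osei, Sorensen, Szabo, Vasquez and Yilmaz, alphabetically by surname: Brennan before Osei before Sorensen before Szabo before Vasquez before Yilmaz.
Full order: Bianchi, Obi, Brennan, Osei, Sorensen, Szabo, Vasquez, Yilmaz.

Bianchi, Obi, Brennan, Osei, Sorensen, Szabo, Vasquez, Yilmaz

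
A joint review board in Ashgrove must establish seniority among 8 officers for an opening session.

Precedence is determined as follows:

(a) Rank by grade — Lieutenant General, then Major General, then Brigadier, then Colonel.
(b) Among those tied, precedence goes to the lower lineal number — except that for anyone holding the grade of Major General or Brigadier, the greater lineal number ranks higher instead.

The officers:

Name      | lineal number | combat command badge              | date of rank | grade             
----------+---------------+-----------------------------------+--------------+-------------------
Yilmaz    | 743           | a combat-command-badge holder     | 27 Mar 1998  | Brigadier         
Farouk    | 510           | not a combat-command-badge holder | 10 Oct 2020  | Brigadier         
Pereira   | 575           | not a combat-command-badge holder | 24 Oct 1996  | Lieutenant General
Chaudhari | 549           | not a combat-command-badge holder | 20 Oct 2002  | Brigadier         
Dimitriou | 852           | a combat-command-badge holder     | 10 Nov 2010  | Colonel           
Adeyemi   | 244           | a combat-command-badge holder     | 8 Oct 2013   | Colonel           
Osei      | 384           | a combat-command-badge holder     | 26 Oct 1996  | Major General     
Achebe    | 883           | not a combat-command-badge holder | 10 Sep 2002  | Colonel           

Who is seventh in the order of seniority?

Dimitriou

By grade: Pereira (Lieutenant General); then Osei (Major General); then Yilmaz, Chaudhari and Farouk (Brigadier); then Adeyemi, Dimitriou and Achebe (Colonel).
Among Yilmaz, Chaudhari and Farouk, by lineal number (higher first) (reversed rule for this group): Yilmaz (743) before Chaudhari (549) before Farouk (510).
Among Adeyemi, Dimitriou and Achebe, by lineal number (lower first): Adeyemi (244) before Dimitriou (852) before Achebe (883).
Order: Pereira, Osei, Yilmaz, Chaudhari, Farouk, Adeyemi, Dimitriou, Achebe.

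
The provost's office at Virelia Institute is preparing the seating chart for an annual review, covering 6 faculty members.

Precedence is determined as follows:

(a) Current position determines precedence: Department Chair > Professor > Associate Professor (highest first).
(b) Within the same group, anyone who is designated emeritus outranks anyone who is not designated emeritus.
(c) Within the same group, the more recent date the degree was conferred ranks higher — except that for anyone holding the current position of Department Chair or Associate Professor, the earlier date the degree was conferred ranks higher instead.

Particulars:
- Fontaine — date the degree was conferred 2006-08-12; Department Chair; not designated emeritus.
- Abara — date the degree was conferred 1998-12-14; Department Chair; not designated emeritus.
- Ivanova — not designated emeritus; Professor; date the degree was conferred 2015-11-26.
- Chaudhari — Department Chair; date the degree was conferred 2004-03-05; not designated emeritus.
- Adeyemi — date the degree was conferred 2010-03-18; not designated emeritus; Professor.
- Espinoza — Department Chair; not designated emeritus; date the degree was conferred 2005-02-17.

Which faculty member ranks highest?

By current position: Abara, Chaudhari, Espinoza and Fontaine (Department Chair); then Ivanova and Adeyemi (Professor).
Abara, Chaudhari, Espinoza and Fontaine are each not designated emeritus, so the next rule applies.
Among Abara, Chaudhari, Espinoza and Fontaine, by date the degree was conferred (earlier first) (reversed rule for this group): Abara (1998-12-14) before Chaudhari (2004-03-05) before Espinoza (2005-02-17) before Fontaine (2006-08-12).
Ivanova and Adeyemi are each not designated emeritus, so the next rule applies.
Among Ivanova and Adeyemi, by date the degree was conferred (later first): Ivanova (2015-11-26) before Adeyemi (2010-03-18).
Order: Abara, Chaudhari, Espinoza, Fontaine, Ivanova, Adeyemi.

Abara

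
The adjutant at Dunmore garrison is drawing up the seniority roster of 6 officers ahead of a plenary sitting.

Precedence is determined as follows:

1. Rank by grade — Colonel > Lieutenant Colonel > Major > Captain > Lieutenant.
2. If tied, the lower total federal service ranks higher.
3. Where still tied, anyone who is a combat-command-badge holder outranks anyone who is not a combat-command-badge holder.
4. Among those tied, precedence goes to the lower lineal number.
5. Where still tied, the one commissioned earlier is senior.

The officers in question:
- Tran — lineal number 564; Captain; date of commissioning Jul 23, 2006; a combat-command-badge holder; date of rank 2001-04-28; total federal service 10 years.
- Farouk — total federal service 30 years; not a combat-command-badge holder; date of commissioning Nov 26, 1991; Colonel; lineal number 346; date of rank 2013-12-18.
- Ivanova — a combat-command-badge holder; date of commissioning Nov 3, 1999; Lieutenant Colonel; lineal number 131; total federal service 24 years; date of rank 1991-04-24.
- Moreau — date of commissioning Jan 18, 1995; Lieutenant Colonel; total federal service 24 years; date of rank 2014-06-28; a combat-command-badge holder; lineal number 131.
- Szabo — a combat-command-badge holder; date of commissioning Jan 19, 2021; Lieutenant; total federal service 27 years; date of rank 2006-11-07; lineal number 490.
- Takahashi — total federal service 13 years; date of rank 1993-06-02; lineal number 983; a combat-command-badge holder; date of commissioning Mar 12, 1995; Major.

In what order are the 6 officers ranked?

By grade: Farouk (Colonel); then Moreau and Ivanova (Lieutenant Colonel); then Takahashi (Major); then Tran (Captain); then Szabo (Lieutenant).
Moreau and Ivanova both have total federal service 24 years, so the next rule applies.
Moreau and Ivanova are each a combat-command-badge holder, so the next rule applies.
Moreau and Ivanova both have lineal number 131, so the next rule applies.
Among Moreau and Ivanova, by date of commissioning (earlier first): Moreau (Jan 18, 1995) before Ivanova (Nov 3, 1999).
Full order: Farouk, Moreau, Ivanova, Takahashi, Tran, Szabo.

Farouk, Moreau, Ivanova, Takahashi, Tran, Szabo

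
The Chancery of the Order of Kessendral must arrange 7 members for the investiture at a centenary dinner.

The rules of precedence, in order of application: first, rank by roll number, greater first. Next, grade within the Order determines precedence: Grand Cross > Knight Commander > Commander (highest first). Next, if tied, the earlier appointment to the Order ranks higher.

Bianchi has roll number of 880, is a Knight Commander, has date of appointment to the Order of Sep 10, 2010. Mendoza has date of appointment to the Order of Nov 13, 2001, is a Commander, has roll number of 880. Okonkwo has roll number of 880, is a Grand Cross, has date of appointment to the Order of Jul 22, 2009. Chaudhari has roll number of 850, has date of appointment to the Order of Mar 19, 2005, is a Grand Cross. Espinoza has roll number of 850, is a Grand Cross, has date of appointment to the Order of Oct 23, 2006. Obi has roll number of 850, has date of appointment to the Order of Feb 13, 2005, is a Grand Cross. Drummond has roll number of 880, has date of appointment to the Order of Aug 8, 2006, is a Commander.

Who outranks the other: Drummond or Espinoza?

By roll number (higher first): Okonkwo, Bianchi, Mendoza and Drummond (each 880); then Obi, Chaudhari and Espinoza (each 850).
Among Okonkwo, Bianchi, Mendoza and Drummond, by grade within the Order: Okonkwo (Grand Cross) before Bianchi (Knight Commander) before Mendoza and Drummond (Commander).
Among Mendoza and Drummond, by date of appointment to the Order (earlier first): Mendoza (Nov 13, 2001) before Drummond (Aug 8, 2006).
Obi, Chaudhari and Espinoza are each Grand Cross, so the next rule applies.
Among Obi, Chaudhari and Espinoza, by date of appointment to the Order (earlier first): Obi (Feb 13, 2005) before Chaudhari (Mar 19, 2005) before Espinoza (Oct 23, 2006).
So Drummond takes precedence.

Drummond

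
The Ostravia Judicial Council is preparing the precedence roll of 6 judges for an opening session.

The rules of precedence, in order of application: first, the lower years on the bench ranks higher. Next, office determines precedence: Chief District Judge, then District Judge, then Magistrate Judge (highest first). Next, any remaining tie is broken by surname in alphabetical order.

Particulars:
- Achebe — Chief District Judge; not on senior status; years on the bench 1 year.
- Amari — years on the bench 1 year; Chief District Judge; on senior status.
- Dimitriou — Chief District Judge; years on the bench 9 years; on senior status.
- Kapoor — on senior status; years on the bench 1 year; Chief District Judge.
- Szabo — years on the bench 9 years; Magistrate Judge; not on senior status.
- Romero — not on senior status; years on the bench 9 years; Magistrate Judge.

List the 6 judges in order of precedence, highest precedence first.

Achebe, Amari, Kapoor, Dimitriou, Romero, Szabo

By years on the bench (lower first): Achebe, Amari and Kapoor (each 1 year); then Dimitriou, Romero and Szabo (each 9 years).
Achebe, Amari and Kapoor are each Chief District Judge, so the next rule applies.
Among Achebe, Amari and Kapoor, alphabetically by surname: Achebe before Amari before Kapoor.
Among Dimitriou, Romero and Szabo, by office: Dimitriou (Chief District Judge) before Romero and Szabo (Magistrate Judge).
Among Romero and Szabo, alphabetically by surname: Romero before Szabo.
Full order: Achebe, Amari, Kapoor, Dimitriou, Romero, Szabo.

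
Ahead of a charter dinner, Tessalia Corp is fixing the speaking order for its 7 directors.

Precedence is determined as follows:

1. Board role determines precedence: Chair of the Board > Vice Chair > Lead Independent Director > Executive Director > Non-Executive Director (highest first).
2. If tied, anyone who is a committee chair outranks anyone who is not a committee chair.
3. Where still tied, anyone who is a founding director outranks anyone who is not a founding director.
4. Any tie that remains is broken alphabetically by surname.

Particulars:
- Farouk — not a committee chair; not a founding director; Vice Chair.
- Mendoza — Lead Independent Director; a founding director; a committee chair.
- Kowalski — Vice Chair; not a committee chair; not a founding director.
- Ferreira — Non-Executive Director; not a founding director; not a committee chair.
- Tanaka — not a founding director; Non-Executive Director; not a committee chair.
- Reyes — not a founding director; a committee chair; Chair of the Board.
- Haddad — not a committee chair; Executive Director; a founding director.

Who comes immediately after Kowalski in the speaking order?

Mendoza

By board role: Reyes (Chair of the Board); then Farouk and Kowalski (Vice Chair); then Mendoza (Lead Independent Director); then Haddad (Executive Director); then Ferreira and Tanaka (Non-Executive Director).
Farouk and Kowalski are each not a committee chair, so the next rule applies.
Farouk and Kowalski are each not a founding director, so the next rule applies.
Among Farouk and Kowalski, alphabetically by surname: Farouk before Kowalski.
Ferreira and Tanaka are each not a committee chair, so the next rule applies.
Ferreira and Tanaka are each not a founding director, so the next rule applies.
Among Ferreira and Tanaka, alphabetically by surname: Ferreira before Tanaka.
Order: Reyes, Farouk, Kowalski, Mendoza, Haddad, Ferreira, Tanaka.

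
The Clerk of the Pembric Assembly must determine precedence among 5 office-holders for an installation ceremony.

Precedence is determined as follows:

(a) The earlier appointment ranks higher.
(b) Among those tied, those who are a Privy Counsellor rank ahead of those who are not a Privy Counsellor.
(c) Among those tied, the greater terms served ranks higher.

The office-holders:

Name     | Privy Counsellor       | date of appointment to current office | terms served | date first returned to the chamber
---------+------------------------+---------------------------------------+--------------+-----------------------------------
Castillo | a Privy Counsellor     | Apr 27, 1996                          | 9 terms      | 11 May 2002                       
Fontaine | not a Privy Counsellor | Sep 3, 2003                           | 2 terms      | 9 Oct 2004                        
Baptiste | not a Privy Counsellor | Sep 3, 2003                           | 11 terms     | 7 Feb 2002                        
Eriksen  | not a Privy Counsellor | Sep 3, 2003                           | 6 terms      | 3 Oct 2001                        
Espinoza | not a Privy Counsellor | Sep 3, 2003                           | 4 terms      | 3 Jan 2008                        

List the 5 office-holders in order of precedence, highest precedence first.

By date of appointment to current office (earlier first): Castillo (Apr 27, 1996); then Baptiste, Eriksen, Espinoza and Fontaine (each Sep 3, 2003).
Baptiste, Eriksen, Espinoza and Fontaine are each not a Privy Counsellor, so the next rule applies.
Among Baptiste, Eriksen, Espinoza and Fontaine, by terms served (higher first): Baptiste (11 terms) before Eriksen (6 terms) before Espinoza (4 terms) before Fontaine (2 terms).
Full order: Castillo, Baptiste, Eriksen, Espinoza, Fontaine.

Castillo, Baptiste, Eriksen, Espinoza, Fontaine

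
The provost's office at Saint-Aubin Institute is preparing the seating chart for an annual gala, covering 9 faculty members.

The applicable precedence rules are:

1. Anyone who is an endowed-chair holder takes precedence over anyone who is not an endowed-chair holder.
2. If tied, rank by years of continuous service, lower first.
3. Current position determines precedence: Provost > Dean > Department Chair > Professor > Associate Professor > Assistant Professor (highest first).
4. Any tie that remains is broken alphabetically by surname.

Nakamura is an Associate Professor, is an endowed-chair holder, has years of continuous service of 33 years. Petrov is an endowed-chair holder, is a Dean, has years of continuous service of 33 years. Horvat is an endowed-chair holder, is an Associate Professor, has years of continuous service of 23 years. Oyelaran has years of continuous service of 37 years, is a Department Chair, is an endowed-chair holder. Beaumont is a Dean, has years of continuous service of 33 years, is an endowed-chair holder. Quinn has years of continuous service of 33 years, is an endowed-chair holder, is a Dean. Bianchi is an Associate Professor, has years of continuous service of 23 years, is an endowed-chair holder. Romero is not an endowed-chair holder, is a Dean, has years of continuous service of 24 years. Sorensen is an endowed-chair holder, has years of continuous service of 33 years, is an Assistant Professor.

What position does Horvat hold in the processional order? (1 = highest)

2

By the first rule: Bianchi, Horvat, Beaumont, Petrov, Quinn, Nakamura, Sorensen and Oyelaran (each an endowed-chair holder); then Romero (not an endowed-chair holder).
Among Bianchi, Horvat, Beaumont, Petrov, Quinn, Nakamura, Sorensen and Oyelaran, by years of continuous service (lower first): Bianchi and Horvat (23 years) before Beaumont, Petrov, Quinn, Nakamura and Sorensen (33 years) before Oyelaran (37 years).
Bianchi and Horvat are each Associate Professor, so the next rule applies.
Among Bianchi and Horvat, alphabetically by surname: Bianchi before Horvat.
Among Beaumont, Petrov, Quinn, Nakamura and Sorensen, by current position: Beaumont, Petrov and Quinn (Dean) before Nakamura (Associate Professor) before Sorensen (Assistant Professor).
Among Beaumont, Petrov and Quinn, alphabetically by surname: Beaumont before Petrov before Quinn.
Order: Bianchi, Horvat, Beaumont, Petrov, Quinn, Nakamura, Sorensen, Oyelaran, Romero. So position 2.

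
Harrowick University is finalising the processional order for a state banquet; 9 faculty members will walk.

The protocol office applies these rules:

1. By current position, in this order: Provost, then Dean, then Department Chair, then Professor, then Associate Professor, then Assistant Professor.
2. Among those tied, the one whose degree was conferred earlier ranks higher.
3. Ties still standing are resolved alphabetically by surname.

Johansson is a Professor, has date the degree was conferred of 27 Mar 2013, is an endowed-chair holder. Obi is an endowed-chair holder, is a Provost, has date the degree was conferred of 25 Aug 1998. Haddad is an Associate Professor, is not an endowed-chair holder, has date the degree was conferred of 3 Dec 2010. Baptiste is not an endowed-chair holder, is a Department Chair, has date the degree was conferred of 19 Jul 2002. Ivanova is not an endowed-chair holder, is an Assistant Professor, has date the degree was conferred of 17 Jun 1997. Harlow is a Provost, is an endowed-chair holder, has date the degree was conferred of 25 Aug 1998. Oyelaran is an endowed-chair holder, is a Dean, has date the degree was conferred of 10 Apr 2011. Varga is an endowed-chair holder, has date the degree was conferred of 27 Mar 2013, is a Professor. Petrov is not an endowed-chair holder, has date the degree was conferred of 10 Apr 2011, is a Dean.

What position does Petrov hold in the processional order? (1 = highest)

By current position: Harlow and Obi (Provost); then Oyelaran and Petrov (Dean); then Baptiste (Department Chair); then Johansson and Varga (Professor); then Haddad (Associate Professor); then Ivanova (Assistant Professor).
Harlow and Obi both have date the degree was conferred 25 Aug 1998, so the next rule applies.
Among Harlow and Obi, alphabetically by surname: Harlow before Obi.
Oyelaran and Petrov both have date the degree was conferred 10 Apr 2011, so the next rule applies.
Among Oyelaran and Petrov, alphabetically by surname: Oyelaran before Petrov.
Johansson and Varga both have date the degree was conferred 27 Mar 2013, so the next rule applies.
Among Johansson and Varga, alphabetically by surname: Johansson before Varga.
Order: Harlow, Obi, Oyelaran, Petrov, Baptiste, Johansson, Varga, Haddad, Ivanova. So position 4.

4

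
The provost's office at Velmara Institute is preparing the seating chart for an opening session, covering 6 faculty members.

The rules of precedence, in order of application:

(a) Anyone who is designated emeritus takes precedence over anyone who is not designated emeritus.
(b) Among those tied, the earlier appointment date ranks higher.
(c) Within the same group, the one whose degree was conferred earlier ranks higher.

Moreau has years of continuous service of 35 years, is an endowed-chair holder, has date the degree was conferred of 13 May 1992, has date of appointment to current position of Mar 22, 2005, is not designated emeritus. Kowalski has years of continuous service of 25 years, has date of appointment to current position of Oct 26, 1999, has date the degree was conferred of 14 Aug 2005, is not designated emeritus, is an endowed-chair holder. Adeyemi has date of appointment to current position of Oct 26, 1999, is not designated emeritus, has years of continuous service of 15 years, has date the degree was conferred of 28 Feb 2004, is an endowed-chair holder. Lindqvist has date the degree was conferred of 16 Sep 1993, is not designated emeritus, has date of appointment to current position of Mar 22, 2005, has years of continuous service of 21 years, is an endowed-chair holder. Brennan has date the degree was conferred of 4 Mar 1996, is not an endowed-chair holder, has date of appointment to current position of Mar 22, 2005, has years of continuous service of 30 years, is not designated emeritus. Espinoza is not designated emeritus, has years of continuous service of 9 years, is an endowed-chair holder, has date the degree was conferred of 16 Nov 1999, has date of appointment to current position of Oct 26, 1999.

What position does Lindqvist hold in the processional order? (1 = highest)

5

By the first rule: Espinoza, Adeyemi, Kowalski, Moreau, Lindqvist and Brennan (each not designated emeritus).
Among Espinoza, Adeyemi, Kowalski, Moreau, Lindqvist and Brennan, by date of appointment to current position (earlier first): Espinoza, Adeyemi and Kowalski (Oct 26, 1999) before Moreau, Lindqvist and Brennan (Mar 22, 2005).
Among Espinoza, Adeyemi and Kowalski, by date the degree was conferred (earlier first): Espinoza (16 Nov 1999) before Adeyemi (28 Feb 2004) before Kowalski (14 Aug 2005).
Among Moreau, Lindqvist and Brennan, by date the degree was conferred (earlier first): Moreau (13 May 1992) before Lindqvist (16 Sep 1993) before Brennan (4 Mar 1996).
Order: Espinoza, Adeyemi, Kowalski, Moreau, Lindqvist, Brennan. So position 5.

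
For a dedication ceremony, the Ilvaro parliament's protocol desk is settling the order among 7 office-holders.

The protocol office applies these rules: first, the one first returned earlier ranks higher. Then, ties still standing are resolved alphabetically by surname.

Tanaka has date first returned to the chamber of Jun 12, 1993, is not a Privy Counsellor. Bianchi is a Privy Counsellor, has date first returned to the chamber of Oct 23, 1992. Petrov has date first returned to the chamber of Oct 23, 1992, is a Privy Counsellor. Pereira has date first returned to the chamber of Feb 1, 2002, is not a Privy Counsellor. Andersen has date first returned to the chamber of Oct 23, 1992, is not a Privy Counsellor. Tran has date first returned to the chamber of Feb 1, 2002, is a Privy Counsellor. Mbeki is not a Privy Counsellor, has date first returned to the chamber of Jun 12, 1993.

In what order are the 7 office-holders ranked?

Andersen, Bianchi, Petrov, Mbeki, Tanaka, Pereira, Tran

By date first returned to the chamber (earlier first): Andersen, Bianchi and Petrov (each Oct 23, 1992); then Mbeki and Tanaka (both Jun 12, 1993); then Pereira and Tran (both Feb 1, 2002).
Among Andersen, Bianchi and Petrov, alphabetically by surname: Andersen before Bianchi before Petrov.
Among Mbeki and Tanaka, alphabetically by surname: Mbeki before Tanaka.
Among Pereira and Tran, alphabetically by surname: Pereira before Tran.
Full order: Andersen, Bianchi, Petrov, Mbeki, Tanaka, Pereira, Tran.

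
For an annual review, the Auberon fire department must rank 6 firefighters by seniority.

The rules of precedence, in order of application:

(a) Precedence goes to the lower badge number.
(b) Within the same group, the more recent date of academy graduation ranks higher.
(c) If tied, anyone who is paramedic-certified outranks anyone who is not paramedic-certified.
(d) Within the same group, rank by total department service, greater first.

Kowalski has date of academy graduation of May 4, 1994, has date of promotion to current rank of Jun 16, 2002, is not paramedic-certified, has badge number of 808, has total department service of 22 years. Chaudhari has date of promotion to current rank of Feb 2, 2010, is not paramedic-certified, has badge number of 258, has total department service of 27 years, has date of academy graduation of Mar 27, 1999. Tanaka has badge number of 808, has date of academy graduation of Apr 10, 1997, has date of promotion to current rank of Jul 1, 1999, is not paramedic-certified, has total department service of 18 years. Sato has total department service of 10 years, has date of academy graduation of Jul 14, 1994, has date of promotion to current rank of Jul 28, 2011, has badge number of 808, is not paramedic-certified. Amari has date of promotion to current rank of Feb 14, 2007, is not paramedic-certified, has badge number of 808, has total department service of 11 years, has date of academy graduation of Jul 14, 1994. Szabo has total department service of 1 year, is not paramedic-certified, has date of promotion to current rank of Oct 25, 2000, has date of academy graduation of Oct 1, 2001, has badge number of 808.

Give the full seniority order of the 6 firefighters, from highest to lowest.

By badge number (lower first): Chaudhari (258); then Szabo, Tanaka, Amari, Sato and Kowalski (each 808).
Among Szabo, Tanaka, Amari, Sato and Kowalski, by date of academy graduation (later first): Szabo (Oct 1, 2001) before Tanaka (Apr 10, 1997) before Amari and Sato (Jul 14, 1994) before Kowalski (May 4, 1994).
Amari and Sato are each not paramedic-certified, so the next rule applies.
Among Amari and Sato, by total department service (higher first): Amari (11 years) before Sato (10 years).
Full order: Chaudhari, Szabo, Tanaka, Amari, Sato, Kowalski.

Chaudhari, Szabo, Tanaka, Amari, Sato, Kowalski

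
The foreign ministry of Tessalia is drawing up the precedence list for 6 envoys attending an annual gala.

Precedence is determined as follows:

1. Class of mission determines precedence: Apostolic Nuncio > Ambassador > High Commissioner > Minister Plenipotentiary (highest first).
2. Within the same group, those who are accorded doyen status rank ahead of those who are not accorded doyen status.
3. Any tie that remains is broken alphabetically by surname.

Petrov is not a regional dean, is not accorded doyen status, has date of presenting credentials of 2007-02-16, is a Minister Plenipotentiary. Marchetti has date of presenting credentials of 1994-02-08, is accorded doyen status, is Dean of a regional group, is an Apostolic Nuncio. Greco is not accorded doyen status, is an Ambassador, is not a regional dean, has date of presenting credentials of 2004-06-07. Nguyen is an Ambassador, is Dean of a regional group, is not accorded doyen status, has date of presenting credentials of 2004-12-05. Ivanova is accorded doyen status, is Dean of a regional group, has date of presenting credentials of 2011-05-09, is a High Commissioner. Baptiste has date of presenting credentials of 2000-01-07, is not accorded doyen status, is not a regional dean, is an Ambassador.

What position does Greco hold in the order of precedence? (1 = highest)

3

By class of mission: Marchetti (Apostolic Nuncio); then Baptiste, Greco and Nguyen (Ambassador); then Ivanova (High Commissioner); then Petrov (Minister Plenipotentiary).
Baptiste, Greco and Nguyen are each not accorded doyen status, so the next rule applies.
Among Baptiste, Greco and Nguyen, alphabetically by surname: Baptiste before Greco before Nguyen.
Order: Marchetti, Baptiste, Greco, Nguyen, Ivanova, Petrov. So position 3.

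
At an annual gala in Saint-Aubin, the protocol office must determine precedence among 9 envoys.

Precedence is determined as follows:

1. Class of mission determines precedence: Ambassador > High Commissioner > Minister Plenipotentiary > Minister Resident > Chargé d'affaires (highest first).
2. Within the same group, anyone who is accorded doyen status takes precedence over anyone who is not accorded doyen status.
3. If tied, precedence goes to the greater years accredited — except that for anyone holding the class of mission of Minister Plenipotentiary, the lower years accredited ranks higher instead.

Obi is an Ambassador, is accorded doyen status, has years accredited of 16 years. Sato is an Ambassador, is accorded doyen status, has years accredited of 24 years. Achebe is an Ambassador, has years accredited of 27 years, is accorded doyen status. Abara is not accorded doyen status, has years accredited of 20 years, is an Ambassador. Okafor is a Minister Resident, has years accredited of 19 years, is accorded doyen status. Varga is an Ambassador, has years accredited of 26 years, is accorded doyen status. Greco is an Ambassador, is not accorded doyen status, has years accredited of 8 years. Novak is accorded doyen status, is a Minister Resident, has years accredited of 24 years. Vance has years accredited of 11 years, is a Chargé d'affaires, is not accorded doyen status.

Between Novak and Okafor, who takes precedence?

By class of mission: Achebe, Varga, Sato, Obi, Abara and Greco (Ambassador); then Novak and Okafor (Minister Resident); then Vance (Chargé d'affaires).
Among Achebe, Varga, Sato, Obi, Abara and Greco, accorded doyen status before not accorded doyen status: Achebe, Varga, Sato and Obi (accorded doyen status) before Abara and Greco (not accorded doyen status).
Among Achebe, Varga, Sato and Obi, by years accredited (higher first): Achebe (27 years) before Varga (26 years) before Sato (24 years) before Obi (16 years).
Among Abara and Greco, by years accredited (higher first): Abara (20 years) before Greco (8 years).
Novak and Okafor are each accorded doyen status, so the next rule applies.
Among Novak and Okafor, by years accredited (higher first): Novak (24 years) before Okafor (19 years).
So Novak takes precedence.

Novak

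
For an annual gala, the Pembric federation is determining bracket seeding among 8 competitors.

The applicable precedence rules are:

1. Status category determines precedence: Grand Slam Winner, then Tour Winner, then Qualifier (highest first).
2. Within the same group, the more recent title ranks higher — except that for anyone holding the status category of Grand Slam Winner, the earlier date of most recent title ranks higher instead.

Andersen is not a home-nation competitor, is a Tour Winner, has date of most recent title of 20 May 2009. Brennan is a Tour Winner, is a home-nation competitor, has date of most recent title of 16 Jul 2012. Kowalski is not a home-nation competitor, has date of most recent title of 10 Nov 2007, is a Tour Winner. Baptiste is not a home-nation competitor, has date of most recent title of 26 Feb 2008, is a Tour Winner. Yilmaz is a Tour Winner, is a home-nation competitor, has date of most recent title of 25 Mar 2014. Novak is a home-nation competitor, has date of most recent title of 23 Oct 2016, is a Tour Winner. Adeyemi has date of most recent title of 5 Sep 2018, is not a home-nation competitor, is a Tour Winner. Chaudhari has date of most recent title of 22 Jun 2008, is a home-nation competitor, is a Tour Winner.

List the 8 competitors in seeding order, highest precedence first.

By status category: Adeyemi, Novak, Yilmaz, Brennan, Andersen, Chaudhari, Baptiste and Kowalski (Tour Winner).
Among Adeyemi, Novak, Yilmaz, Brennan, Andersen, Chaudhari, Baptiste and Kowalski, by date of most recent title (later first): Adeyemi (5 Sep 2018) before Novak (23 Oct 2016) before Yilmaz (25 Mar 2014) before Brennan (16 Jul 2012) before Andersen (20 May 2009) before Chaudhari (22 Jun 2008) before Baptiste (26 Feb 2008) before Kowalski (10 Nov 2007).
Full order: Adeyemi, Novak, Yilmaz, Brennan, Andersen, Chaudhari, Baptiste, Kowalski.

Adeyemi, Novak, Yilmaz, Brennan, Andersen, Chaudhari, Baptiste, Kowalski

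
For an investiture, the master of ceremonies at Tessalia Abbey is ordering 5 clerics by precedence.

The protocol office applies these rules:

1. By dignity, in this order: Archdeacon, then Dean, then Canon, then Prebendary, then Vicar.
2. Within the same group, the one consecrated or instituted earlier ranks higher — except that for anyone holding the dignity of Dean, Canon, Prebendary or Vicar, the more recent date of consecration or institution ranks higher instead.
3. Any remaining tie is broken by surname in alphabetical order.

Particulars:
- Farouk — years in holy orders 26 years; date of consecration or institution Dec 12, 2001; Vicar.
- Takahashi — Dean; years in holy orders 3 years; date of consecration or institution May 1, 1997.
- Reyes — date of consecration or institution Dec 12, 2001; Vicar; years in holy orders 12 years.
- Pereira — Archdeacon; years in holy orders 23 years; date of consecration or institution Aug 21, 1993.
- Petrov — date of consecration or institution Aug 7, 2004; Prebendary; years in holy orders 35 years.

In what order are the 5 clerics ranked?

By dignity: Pereira (Archdeacon); then Takahashi (Dean); then Petrov (Prebendary); then Farouk and Reyes (Vicar).
Farouk and Reyes both have date of consecration or institution Dec 12, 2001, so the next rule applies.
Among Farouk and Reyes, alphabetically by surname: Farouk before Reyes.
Full order: Pereira, Takahashi, Petrov, Farouk, Reyes.

Pereira, Takahashi, Petrov, Farouk, Reyes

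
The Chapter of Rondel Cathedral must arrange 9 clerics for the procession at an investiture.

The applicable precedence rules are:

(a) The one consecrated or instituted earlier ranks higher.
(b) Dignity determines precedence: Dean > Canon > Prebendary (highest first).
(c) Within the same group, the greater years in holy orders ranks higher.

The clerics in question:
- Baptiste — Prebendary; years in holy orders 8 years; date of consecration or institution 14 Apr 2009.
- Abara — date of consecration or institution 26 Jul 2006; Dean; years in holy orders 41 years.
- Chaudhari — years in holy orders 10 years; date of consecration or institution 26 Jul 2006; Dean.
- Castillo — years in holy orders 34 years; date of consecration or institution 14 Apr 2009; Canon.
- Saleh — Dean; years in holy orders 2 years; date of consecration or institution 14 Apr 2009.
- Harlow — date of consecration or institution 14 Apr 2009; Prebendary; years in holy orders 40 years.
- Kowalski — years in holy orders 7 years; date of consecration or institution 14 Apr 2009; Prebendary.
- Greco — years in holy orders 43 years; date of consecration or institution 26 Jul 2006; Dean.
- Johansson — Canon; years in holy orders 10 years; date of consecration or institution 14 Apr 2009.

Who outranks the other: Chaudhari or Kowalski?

By date of consecration or institution (earlier first): Greco, Abara and Chaudhari (each 26 Jul 2006); then Saleh, Castillo, Johansson, Harlow, Baptiste and Kowalski (each 14 Apr 2009).
Greco, Abara and Chaudhari are each Dean, so the next rule applies.
Among Greco, Abara and Chaudhari, by years in holy orders (higher first): Greco (43 years) before Abara (41 years) before Chaudhari (10 years).
Among Saleh, Castillo, Johansson, Harlow, Baptiste and Kowalski, by dignity: Saleh (Dean) before Castillo and Johansson (Canon) before Harlow, Baptiste and Kowalski (Prebendary).
Among Castillo and Johansson, by years in holy orders (higher first): Castillo (34 years) before Johansson (10 years).
Among Harlow, Baptiste and Kowalski, by years in holy orders (higher first): Harlow (40 years) before Baptiste (8 years) before Kowalski (7 years).
So Chaudhari takes precedence.

Chaudhari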